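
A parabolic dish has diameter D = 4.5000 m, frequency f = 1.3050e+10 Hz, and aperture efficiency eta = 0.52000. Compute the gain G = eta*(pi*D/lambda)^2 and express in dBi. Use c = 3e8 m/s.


lambda = c / f = 3.0000e+08 / 1.3050e+10 = 0.02298851 m
G_linear = 0.52000 * (pi * 4.5000 / 0.02298851)^2 = 196655.7
G_dBi = 10 * log10(196655.7) = 52.94 dBi

52.94 dBi


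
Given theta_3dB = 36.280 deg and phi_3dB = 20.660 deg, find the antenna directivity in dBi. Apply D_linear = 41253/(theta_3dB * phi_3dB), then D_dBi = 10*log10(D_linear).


D_linear = 41253 / (36.280 * 20.660) = 55.03740
D_dBi = 10 * log10(55.03740) = 17.41 dBi

17.41 dBi


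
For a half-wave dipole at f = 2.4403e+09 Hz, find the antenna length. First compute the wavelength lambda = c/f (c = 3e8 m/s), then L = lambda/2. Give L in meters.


lambda = c / f = 3.0000e+08 / 2.4403e+09 = 0.1229357 m
L = lambda / 2 = 0.1229357 / 2 = 0.06147 m

0.06147 m


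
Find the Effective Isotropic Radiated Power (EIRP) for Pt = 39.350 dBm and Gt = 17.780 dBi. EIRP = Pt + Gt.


EIRP = Pt + Gt = 39.350 + 17.780 = 57.13 dBm

57.13 dBm


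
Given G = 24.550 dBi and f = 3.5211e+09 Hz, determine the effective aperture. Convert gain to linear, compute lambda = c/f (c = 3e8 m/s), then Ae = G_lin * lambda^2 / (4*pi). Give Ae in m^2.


lambda = c / f = 3.0000e+08 / 3.5211e+09 = 0.08520065 m
G_linear = 10^(24.550/10) = 285.1018
Ae = G_linear * lambda^2 / (4*pi) = 285.1018 * 0.08520065^2 / (4*pi) = 0.1647 m^2

0.1647 m^2


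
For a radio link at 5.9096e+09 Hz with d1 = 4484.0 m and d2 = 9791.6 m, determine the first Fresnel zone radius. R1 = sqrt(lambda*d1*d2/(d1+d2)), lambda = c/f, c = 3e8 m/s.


lambda = c / f = 3.0000e+08 / 5.9096e+09 = 0.05076486 m
R1 = sqrt(0.05076486 * 4484.0 * 9791.6 / (4484.0 + 9791.6)) = 12.50 m

12.50 m


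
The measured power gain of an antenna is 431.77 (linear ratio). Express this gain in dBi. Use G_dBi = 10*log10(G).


G_dBi = 10 * log10(431.77) = 26.35 dBi

26.35 dBi


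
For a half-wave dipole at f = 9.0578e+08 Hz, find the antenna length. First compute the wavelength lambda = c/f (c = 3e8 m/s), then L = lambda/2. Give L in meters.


lambda = c / f = 3.0000e+08 / 9.0578e+08 = 0.3312063 m
L = lambda / 2 = 0.3312063 / 2 = 0.1656 m

0.1656 m


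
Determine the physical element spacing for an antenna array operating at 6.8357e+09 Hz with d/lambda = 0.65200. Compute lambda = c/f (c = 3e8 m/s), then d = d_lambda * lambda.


lambda = c / f = 3.0000e+08 / 6.8357e+09 = 0.04388724 m
d = 0.65200 * 0.04388724 = 0.02861 m

0.02861 m


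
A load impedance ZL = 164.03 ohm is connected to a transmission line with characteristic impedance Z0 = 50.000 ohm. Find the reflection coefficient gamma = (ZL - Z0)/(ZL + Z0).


gamma = (164.03 - 50.000) / (164.03 + 50.000) = 0.5328

0.5328


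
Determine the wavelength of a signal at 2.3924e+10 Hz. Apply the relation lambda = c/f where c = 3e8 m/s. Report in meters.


lambda = c / f = 3.0000e+08 / 2.3924e+10 = 0.01254 m

0.01254 m


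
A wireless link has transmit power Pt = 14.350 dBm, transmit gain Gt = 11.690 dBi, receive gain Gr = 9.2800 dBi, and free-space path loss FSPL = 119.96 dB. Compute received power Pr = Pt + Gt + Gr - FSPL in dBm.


Pr = 14.350 + 11.690 + 9.2800 - 119.96 = -84.64 dBm

-84.64 dBm


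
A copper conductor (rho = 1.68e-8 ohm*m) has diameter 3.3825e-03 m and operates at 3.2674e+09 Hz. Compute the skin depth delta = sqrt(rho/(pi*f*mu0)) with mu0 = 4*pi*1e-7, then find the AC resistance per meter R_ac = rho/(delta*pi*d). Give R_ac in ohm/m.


delta = sqrt(1.68e-8 / (pi * 3.2674e+09 * 4*pi*1e-7)) = 1.141231e-06 m
R_ac = 1.68e-8 / (1.141231e-06 * pi * 3.3825e-03) = 1.385 ohm/m

1.385 ohm/m


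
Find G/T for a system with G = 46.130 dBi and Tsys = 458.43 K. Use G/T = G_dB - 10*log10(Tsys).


G/T = 46.130 - 10*log10(458.43) = 46.130 - 26.61273 = 19.52 dB/K

19.52 dB/K


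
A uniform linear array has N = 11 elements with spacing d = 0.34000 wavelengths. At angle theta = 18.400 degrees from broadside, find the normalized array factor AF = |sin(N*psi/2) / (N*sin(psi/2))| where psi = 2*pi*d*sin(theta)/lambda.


psi = 2*pi*0.34000*sin(18.400 deg) = 0.6743157 rad
AF = |sin(11*0.6743157/2) / (11*sin(0.6743157/2))| = 0.1476

0.1476


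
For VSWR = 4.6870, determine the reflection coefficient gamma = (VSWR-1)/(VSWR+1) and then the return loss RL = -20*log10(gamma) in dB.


gamma = (4.6870 - 1) / (4.6870 + 1) = 0.6483207
RL = -20 * log10(0.6483207) = 3.764 dB

3.764 dB


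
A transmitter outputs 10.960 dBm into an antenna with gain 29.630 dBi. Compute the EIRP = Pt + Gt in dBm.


EIRP = Pt + Gt = 10.960 + 29.630 = 40.59 dBm

40.59 dBm


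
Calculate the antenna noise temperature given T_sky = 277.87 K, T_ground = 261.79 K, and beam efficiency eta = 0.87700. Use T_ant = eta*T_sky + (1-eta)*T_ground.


T_ant = 0.87700 * 277.87 + (1 - 0.87700) * 261.79 = 275.9 K

275.9 K


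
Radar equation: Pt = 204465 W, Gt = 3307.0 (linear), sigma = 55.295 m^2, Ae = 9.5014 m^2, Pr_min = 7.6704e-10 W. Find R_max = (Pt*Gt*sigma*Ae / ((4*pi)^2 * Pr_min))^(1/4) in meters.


R^4 = 204465*3307.0*55.295*9.5014 / ((4*pi)^2 * 7.6704e-10) = 2.932844e+18
R_max = 2.932844e+18^0.25 = 41383 m

41383 m


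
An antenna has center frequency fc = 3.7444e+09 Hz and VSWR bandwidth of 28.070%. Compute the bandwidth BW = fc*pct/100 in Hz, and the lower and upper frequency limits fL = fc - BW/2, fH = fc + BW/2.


BW = 3.7444e+09 * 28.070/100 = 1.051053e+09 Hz
fL = 3.7444e+09 - 1.051053e+09/2 = 3.219e+09 Hz
fH = 3.7444e+09 + 1.051053e+09/2 = 4.270e+09 Hz

BW=1.051e+09 Hz, fL=3.219e+09 Hz, fH=4.270e+09 Hz


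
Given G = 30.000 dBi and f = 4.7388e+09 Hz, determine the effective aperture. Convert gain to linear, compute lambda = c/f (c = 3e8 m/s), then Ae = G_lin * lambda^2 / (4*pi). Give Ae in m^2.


lambda = c / f = 3.0000e+08 / 4.7388e+09 = 0.06330717 m
G_linear = 10^(30.000/10) = 1000.000
Ae = G_linear * lambda^2 / (4*pi) = 1000.000 * 0.06330717^2 / (4*pi) = 0.3189 m^2

0.3189 m^2


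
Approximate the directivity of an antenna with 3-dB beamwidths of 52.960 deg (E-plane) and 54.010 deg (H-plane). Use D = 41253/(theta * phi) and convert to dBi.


D_linear = 41253 / (52.960 * 54.010) = 14.42226
D_dBi = 10 * log10(14.42226) = 11.59 dBi

11.59 dBi


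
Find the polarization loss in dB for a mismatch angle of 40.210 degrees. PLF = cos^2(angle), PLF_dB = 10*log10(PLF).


PLF_linear = cos^2(40.210 deg) = 0.5832123
PLF_dB = 10 * log10(0.5832123) = -2.342 dB

-2.342 dB


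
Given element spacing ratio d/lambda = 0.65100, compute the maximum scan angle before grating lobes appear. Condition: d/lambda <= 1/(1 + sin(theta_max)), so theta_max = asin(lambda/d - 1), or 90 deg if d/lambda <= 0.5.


lambda/d - 1 = 1/0.65100 - 1 = 0.5360983
theta_max = asin(0.5360983) = 32.42 deg

32.42 deg


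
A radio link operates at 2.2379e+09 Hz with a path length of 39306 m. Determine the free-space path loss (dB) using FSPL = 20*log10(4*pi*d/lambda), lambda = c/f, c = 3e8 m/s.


lambda = c / f = 3.0000e+08 / 2.2379e+09 = 0.1340542 m
FSPL = 20 * log10(4*pi*39306/0.1340542) = 131.3 dB

131.3 dB


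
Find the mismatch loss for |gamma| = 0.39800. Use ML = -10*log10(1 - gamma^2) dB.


ML = -10 * log10(1 - 0.39800^2) = -10 * log10(0.841596) = 0.7490 dB

0.7490 dB


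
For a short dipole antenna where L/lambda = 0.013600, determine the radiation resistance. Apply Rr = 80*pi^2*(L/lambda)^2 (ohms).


Rr = 80 * pi^2 * (0.013600)^2 = 80 * 9.869604 * 1.849600e-04 = 0.1460 ohm

0.1460 ohm


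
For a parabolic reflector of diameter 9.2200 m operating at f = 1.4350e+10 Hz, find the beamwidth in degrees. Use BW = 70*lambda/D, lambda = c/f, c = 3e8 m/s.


lambda = c / f = 3.0000e+08 / 1.4350e+10 = 0.02090592 m
BW = 70 * 0.02090592 / 9.2200 = 0.1587 deg

0.1587 deg


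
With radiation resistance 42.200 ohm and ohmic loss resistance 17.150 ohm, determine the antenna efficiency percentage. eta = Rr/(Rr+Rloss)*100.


eta = 42.200 / (42.200 + 17.150) * 100 = 71.10%

71.10%


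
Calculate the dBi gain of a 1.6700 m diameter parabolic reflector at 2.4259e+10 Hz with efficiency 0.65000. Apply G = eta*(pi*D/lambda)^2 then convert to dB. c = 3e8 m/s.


lambda = c / f = 3.0000e+08 / 2.4259e+10 = 0.01236654 m
G_linear = 0.65000 * (pi * 1.6700 / 0.01236654)^2 = 116990.2
G_dBi = 10 * log10(116990.2) = 50.68 dBi

50.68 dBi


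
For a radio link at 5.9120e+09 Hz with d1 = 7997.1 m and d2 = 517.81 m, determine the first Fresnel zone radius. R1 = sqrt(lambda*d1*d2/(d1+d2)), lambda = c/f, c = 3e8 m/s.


lambda = c / f = 3.0000e+08 / 5.9120e+09 = 0.05074425 m
R1 = sqrt(0.05074425 * 7997.1 * 517.81 / (7997.1 + 517.81)) = 4.968 m

4.968 m


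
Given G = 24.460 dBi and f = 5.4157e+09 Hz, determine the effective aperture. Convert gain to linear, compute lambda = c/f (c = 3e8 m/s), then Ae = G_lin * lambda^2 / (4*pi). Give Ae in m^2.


lambda = c / f = 3.0000e+08 / 5.4157e+09 = 0.05539450 m
G_linear = 10^(24.460/10) = 279.2544
Ae = G_linear * lambda^2 / (4*pi) = 279.2544 * 0.05539450^2 / (4*pi) = 0.06819 m^2

0.06819 m^2


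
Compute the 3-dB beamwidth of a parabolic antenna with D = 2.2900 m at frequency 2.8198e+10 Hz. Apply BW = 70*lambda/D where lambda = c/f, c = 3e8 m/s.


lambda = c / f = 3.0000e+08 / 2.8198e+10 = 0.01063905 m
BW = 70 * 0.01063905 / 2.2900 = 0.3252 deg

0.3252 deg


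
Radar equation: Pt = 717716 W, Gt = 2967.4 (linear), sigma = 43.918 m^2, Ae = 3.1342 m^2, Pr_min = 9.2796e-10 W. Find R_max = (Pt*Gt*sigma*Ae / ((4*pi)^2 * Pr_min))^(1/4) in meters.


R^4 = 717716*2967.4*43.918*3.1342 / ((4*pi)^2 * 9.2796e-10) = 2.000548e+18
R_max = 2.000548e+18^0.25 = 37609 m

37609 m


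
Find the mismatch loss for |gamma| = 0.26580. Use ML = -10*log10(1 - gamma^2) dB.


ML = -10 * log10(1 - 0.26580^2) = -10 * log10(0.92935036) = 0.3182 dB

0.3182 dB


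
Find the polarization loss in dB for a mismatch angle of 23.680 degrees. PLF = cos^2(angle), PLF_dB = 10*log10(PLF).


PLF_linear = cos^2(23.680 deg) = 0.8386948
PLF_dB = 10 * log10(0.8386948) = -0.7640 dB

-0.7640 dB


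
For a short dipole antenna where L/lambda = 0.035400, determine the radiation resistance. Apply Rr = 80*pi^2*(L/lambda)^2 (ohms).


Rr = 80 * pi^2 * (0.035400)^2 = 80 * 9.869604 * 1.253160e-03 = 0.9895 ohm

0.9895 ohm


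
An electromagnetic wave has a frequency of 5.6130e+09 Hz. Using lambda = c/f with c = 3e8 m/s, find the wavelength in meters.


lambda = c / f = 3.0000e+08 / 5.6130e+09 = 0.05345 m

0.05345 m


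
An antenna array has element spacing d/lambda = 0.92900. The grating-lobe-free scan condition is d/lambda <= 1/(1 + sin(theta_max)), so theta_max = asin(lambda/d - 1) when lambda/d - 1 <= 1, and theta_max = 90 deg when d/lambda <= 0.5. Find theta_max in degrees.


lambda/d - 1 = 1/0.92900 - 1 = 0.07642626
theta_max = asin(0.07642626) = 4.383 deg

4.383 deg


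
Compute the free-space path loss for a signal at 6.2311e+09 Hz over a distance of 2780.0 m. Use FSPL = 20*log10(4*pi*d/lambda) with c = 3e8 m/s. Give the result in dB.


lambda = c / f = 3.0000e+08 / 6.2311e+09 = 0.04814559 m
FSPL = 20 * log10(4*pi*2780.0/0.04814559) = 117.2 dB

117.2 dB


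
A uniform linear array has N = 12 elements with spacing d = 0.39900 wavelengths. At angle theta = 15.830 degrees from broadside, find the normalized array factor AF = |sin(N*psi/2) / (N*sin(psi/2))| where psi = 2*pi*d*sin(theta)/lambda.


psi = 2*pi*0.39900*sin(15.830 deg) = 0.6838671 rad
AF = |sin(12*0.6838671/2) / (12*sin(0.6838671/2))| = 0.2038

0.2038


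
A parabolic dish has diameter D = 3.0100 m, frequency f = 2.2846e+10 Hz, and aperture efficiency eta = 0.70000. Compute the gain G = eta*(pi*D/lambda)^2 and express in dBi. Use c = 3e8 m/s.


lambda = c / f = 3.0000e+08 / 2.2846e+10 = 0.01313140 m
G_linear = 0.70000 * (pi * 3.0100 / 0.01313140)^2 = 363001.7
G_dBi = 10 * log10(363001.7) = 55.60 dBi

55.60 dBi


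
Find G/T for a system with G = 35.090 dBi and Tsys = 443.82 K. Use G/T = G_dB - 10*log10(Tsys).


G/T = 35.090 - 10*log10(443.82) = 35.090 - 26.47207 = 8.618 dB/K

8.618 dB/K


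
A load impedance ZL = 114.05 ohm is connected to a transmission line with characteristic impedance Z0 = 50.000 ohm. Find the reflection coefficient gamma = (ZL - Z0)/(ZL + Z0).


gamma = (114.05 - 50.000) / (114.05 + 50.000) = 0.3904

0.3904


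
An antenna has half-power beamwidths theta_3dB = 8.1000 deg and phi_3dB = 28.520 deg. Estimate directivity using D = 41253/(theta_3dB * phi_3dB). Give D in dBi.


D_linear = 41253 / (8.1000 * 28.520) = 178.5751
D_dBi = 10 * log10(178.5751) = 22.52 dBi

22.52 dBi


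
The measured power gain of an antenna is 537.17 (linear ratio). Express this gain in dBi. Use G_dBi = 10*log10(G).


G_dBi = 10 * log10(537.17) = 27.30 dBi

27.30 dBi


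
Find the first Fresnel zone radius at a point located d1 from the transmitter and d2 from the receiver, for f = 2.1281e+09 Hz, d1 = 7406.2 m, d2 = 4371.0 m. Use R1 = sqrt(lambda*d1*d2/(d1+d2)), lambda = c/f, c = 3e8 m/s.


lambda = c / f = 3.0000e+08 / 2.1281e+09 = 0.1409708 m
R1 = sqrt(0.1409708 * 7406.2 * 4371.0 / (7406.2 + 4371.0)) = 19.68 m

19.68 m


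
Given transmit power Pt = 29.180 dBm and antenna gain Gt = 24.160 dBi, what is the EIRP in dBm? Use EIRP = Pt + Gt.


EIRP = Pt + Gt = 29.180 + 24.160 = 53.34 dBm

53.34 dBm


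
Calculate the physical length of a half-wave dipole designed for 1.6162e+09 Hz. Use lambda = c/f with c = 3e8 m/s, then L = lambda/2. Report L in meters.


lambda = c / f = 3.0000e+08 / 1.6162e+09 = 0.1856206 m
L = lambda / 2 = 0.1856206 / 2 = 0.09281 m

0.09281 m


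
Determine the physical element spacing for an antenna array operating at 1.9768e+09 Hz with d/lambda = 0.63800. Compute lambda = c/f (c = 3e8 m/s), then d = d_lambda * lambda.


lambda = c / f = 3.0000e+08 / 1.9768e+09 = 0.1517604 m
d = 0.63800 * 0.1517604 = 0.09682 m

0.09682 m


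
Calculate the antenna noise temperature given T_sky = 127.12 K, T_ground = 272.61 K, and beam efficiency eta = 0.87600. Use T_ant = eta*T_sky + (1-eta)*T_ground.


T_ant = 0.87600 * 127.12 + (1 - 0.87600) * 272.61 = 145.2 K

145.2 K


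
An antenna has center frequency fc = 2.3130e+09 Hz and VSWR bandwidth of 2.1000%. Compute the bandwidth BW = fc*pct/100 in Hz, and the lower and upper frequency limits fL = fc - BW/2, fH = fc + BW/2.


BW = 2.3130e+09 * 2.1000/100 = 4.857300e+07 Hz
fL = 2.3130e+09 - 4.857300e+07/2 = 2.289e+09 Hz
fH = 2.3130e+09 + 4.857300e+07/2 = 2.337e+09 Hz

BW=4.857e+07 Hz, fL=2.289e+09 Hz, fH=2.337e+09 Hz


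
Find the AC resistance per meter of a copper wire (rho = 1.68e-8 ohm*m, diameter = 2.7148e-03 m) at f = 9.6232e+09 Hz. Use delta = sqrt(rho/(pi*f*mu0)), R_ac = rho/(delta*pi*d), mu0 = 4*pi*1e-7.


delta = sqrt(1.68e-8 / (pi * 9.6232e+09 * 4*pi*1e-7)) = 6.649899e-07 m
R_ac = 1.68e-8 / (6.649899e-07 * pi * 2.7148e-03) = 2.962 ohm/m

2.962 ohm/m


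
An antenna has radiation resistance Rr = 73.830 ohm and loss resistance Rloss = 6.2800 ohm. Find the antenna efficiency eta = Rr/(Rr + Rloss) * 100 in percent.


eta = 73.830 / (73.830 + 6.2800) * 100 = 92.16%

92.16%


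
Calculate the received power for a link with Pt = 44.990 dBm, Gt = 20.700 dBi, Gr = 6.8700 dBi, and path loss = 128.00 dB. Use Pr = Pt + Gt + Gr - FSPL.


Pr = 44.990 + 20.700 + 6.8700 - 128.00 = -55.44 dBm

-55.44 dBm


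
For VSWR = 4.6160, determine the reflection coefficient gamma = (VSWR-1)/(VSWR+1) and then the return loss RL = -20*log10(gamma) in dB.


gamma = (4.6160 - 1) / (4.6160 + 1) = 0.6438746
RL = -20 * log10(0.6438746) = 3.824 dB

3.824 dB


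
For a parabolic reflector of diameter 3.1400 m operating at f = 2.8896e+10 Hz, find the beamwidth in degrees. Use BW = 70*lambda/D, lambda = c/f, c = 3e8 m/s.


lambda = c / f = 3.0000e+08 / 2.8896e+10 = 0.01038206 m
BW = 70 * 0.01038206 / 3.1400 = 0.2314 deg

0.2314 deg


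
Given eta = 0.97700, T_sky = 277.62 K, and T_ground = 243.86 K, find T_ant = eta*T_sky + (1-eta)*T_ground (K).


T_ant = 0.97700 * 277.62 + (1 - 0.97700) * 243.86 = 276.8 K

276.8 K


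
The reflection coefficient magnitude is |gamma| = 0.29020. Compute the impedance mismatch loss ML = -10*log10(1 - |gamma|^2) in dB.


ML = -10 * log10(1 - 0.29020^2) = -10 * log10(0.91578396) = 0.3821 dB

0.3821 dB


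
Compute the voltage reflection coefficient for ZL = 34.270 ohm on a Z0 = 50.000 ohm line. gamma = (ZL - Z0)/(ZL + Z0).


gamma = (34.270 - 50.000) / (34.270 + 50.000) = -0.1867

-0.1867


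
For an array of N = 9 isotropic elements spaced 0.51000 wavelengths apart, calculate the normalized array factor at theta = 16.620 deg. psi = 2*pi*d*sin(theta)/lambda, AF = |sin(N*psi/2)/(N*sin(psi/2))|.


psi = 2*pi*0.51000*sin(16.620 deg) = 0.9165387 rad
AF = |sin(9*0.9165387/2) / (9*sin(0.9165387/2))| = 0.2090

0.2090


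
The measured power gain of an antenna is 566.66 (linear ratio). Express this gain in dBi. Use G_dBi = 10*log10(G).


G_dBi = 10 * log10(566.66) = 27.53 dBi

27.53 dBi


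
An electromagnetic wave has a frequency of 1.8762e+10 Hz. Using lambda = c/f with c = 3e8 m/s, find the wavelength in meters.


lambda = c / f = 3.0000e+08 / 1.8762e+10 = 0.01599 m

0.01599 m


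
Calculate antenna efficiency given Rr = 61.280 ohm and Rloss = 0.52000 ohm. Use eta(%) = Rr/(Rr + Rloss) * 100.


eta = 61.280 / (61.280 + 0.52000) * 100 = 99.16%

99.16%


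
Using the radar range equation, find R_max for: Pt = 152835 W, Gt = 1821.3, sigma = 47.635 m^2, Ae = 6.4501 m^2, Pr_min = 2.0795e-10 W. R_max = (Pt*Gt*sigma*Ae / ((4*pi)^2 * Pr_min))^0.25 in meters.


R^4 = 152835*1821.3*47.635*6.4501 / ((4*pi)^2 * 2.0795e-10) = 2.604463e+18
R_max = 2.604463e+18^0.25 = 40173 m

40173 m


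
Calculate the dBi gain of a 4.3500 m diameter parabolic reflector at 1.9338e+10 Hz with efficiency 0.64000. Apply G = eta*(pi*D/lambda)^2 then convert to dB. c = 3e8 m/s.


lambda = c / f = 3.0000e+08 / 1.9338e+10 = 0.01551350 m
G_linear = 0.64000 * (pi * 4.3500 / 0.01551350)^2 = 496636.5
G_dBi = 10 * log10(496636.5) = 56.96 dBi

56.96 dBi


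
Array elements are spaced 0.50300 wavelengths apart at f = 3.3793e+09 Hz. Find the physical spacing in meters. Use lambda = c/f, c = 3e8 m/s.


lambda = c / f = 3.0000e+08 / 3.3793e+09 = 0.08877578 m
d = 0.50300 * 0.08877578 = 0.04465 m

0.04465 m


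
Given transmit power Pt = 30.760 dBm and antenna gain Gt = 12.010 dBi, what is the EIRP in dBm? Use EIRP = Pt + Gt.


EIRP = Pt + Gt = 30.760 + 12.010 = 42.77 dBm

42.77 dBm


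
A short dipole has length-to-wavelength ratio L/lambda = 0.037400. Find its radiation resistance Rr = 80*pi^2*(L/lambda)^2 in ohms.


Rr = 80 * pi^2 * (0.037400)^2 = 80 * 9.869604 * 1.398760e-03 = 1.104 ohm

1.104 ohm


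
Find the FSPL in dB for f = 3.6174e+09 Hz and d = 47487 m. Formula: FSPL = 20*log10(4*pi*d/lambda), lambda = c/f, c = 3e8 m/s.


lambda = c / f = 3.0000e+08 / 3.6174e+09 = 0.08293249 m
FSPL = 20 * log10(4*pi*47487/0.08293249) = 137.1 dB

137.1 dB


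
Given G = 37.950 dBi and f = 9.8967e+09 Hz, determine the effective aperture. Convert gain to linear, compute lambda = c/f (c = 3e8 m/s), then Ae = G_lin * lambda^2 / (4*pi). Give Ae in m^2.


lambda = c / f = 3.0000e+08 / 9.8967e+09 = 0.03031313 m
G_linear = 10^(37.950/10) = 6237.348
Ae = G_linear * lambda^2 / (4*pi) = 6237.348 * 0.03031313^2 / (4*pi) = 0.4561 m^2

0.4561 m^2


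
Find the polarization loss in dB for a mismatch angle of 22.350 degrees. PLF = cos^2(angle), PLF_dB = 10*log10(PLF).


PLF_linear = cos^2(22.350 deg) = 0.8553997
PLF_dB = 10 * log10(0.8553997) = -0.6783 dB

-0.6783 dB


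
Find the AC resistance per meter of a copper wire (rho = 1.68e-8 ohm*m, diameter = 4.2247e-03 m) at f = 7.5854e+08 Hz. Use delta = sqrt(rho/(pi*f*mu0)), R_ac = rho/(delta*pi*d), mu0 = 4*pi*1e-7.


delta = sqrt(1.68e-8 / (pi * 7.5854e+08 * 4*pi*1e-7)) = 2.368566e-06 m
R_ac = 1.68e-8 / (2.368566e-06 * pi * 4.2247e-03) = 0.5344 ohm/m

0.5344 ohm/m


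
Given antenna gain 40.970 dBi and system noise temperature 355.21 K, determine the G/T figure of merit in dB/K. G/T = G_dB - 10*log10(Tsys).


G/T = 40.970 - 10*log10(355.21) = 40.970 - 25.50485 = 15.47 dB/K

15.47 dB/K


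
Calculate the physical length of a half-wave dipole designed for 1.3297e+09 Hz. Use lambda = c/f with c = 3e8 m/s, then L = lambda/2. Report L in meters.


lambda = c / f = 3.0000e+08 / 1.3297e+09 = 0.2256148 m
L = lambda / 2 = 0.2256148 / 2 = 0.1128 m

0.1128 m


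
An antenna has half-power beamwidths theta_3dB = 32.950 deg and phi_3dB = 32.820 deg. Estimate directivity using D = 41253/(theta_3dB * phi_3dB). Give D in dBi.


D_linear = 41253 / (32.950 * 32.820) = 38.14710
D_dBi = 10 * log10(38.14710) = 15.81 dBi

15.81 dBi


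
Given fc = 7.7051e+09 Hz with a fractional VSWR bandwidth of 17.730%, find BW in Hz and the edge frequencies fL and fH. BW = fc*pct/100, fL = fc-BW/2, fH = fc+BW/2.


BW = 7.7051e+09 * 17.730/100 = 1.366114e+09 Hz
fL = 7.7051e+09 - 1.366114e+09/2 = 7.022e+09 Hz
fH = 7.7051e+09 + 1.366114e+09/2 = 8.388e+09 Hz

BW=1.366e+09 Hz, fL=7.022e+09 Hz, fH=8.388e+09 Hz


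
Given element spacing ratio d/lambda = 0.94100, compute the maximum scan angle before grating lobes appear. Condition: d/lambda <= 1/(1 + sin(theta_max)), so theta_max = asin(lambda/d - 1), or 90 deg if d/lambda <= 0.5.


lambda/d - 1 = 1/0.94100 - 1 = 0.06269926
theta_max = asin(0.06269926) = 3.595 deg

3.595 deg


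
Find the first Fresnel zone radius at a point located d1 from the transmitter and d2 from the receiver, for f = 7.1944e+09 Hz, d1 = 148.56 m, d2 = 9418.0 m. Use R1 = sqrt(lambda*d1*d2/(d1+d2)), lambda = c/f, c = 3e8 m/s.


lambda = c / f = 3.0000e+08 / 7.1944e+09 = 0.04169910 m
R1 = sqrt(0.04169910 * 148.56 * 9418.0 / (148.56 + 9418.0)) = 2.470 m

2.470 m


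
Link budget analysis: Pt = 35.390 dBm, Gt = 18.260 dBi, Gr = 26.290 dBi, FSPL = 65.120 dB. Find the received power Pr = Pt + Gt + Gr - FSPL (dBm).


Pr = 35.390 + 18.260 + 26.290 - 65.120 = 14.82 dBm

14.82 dBm


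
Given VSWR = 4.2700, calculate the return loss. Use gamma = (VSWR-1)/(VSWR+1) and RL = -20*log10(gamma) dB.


gamma = (4.2700 - 1) / (4.2700 + 1) = 0.6204934
RL = -20 * log10(0.6204934) = 4.145 dB

4.145 dB


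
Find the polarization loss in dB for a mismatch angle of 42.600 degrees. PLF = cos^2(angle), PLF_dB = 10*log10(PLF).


PLF_linear = cos^2(42.600 deg) = 0.5418389
PLF_dB = 10 * log10(0.5418389) = -2.661 dB

-2.661 dB


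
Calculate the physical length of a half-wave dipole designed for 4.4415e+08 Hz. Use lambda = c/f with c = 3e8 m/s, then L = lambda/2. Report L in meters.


lambda = c / f = 3.0000e+08 / 4.4415e+08 = 0.6754475 m
L = lambda / 2 = 0.6754475 / 2 = 0.3377 m

0.3377 m


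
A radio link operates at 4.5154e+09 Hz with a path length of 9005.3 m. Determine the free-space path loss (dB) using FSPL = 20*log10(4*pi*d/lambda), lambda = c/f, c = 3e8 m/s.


lambda = c / f = 3.0000e+08 / 4.5154e+09 = 0.06643930 m
FSPL = 20 * log10(4*pi*9005.3/0.06643930) = 124.6 dB

124.6 dB


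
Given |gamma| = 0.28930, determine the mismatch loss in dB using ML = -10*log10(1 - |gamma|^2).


ML = -10 * log10(1 - 0.28930^2) = -10 * log10(0.91630551) = 0.3796 dB

0.3796 dB


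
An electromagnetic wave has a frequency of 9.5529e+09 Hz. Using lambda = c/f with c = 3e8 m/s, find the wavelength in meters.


lambda = c / f = 3.0000e+08 / 9.5529e+09 = 0.03140 m

0.03140 m


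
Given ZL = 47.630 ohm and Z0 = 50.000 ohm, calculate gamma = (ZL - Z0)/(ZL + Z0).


gamma = (47.630 - 50.000) / (47.630 + 50.000) = -0.02428

-0.02428


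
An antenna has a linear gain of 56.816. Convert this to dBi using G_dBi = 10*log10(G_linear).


G_dBi = 10 * log10(56.816) = 17.54 dBi

17.54 dBi


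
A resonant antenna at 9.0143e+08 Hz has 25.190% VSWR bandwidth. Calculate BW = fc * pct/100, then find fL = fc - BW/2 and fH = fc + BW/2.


BW = 9.0143e+08 * 25.190/100 = 2.270702e+08 Hz
fL = 9.0143e+08 - 2.270702e+08/2 = 7.879e+08 Hz
fH = 9.0143e+08 + 2.270702e+08/2 = 1.015e+09 Hz

BW=2.271e+08 Hz, fL=7.879e+08 Hz, fH=1.015e+09 Hz


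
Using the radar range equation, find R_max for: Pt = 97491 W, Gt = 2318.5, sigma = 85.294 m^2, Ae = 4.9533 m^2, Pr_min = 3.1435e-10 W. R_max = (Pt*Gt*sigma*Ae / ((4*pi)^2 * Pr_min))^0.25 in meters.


R^4 = 97491*2318.5*85.294*4.9533 / ((4*pi)^2 * 3.1435e-10) = 1.923763e+18
R_max = 1.923763e+18^0.25 = 37242 m

37242 m


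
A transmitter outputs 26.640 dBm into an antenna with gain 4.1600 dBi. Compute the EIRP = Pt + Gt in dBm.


EIRP = Pt + Gt = 26.640 + 4.1600 = 30.80 dBm

30.80 dBm


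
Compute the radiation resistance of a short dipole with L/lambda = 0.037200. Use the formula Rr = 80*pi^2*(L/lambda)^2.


Rr = 80 * pi^2 * (0.037200)^2 = 80 * 9.869604 * 1.383840e-03 = 1.093 ohm

1.093 ohm


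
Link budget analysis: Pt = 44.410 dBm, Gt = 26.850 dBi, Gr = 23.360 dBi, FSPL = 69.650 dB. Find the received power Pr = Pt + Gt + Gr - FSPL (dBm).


Pr = 44.410 + 26.850 + 23.360 - 69.650 = 24.97 dBm

24.97 dBm


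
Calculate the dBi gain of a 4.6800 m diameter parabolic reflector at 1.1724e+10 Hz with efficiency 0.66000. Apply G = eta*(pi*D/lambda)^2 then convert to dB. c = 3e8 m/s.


lambda = c / f = 3.0000e+08 / 1.1724e+10 = 0.02558854 m
G_linear = 0.66000 * (pi * 4.6800 / 0.02558854)^2 = 217893.5
G_dBi = 10 * log10(217893.5) = 53.38 dBi

53.38 dBi


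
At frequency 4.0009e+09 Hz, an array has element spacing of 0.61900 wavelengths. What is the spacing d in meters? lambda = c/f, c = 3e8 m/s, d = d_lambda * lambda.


lambda = c / f = 3.0000e+08 / 4.0009e+09 = 0.07498313 m
d = 0.61900 * 0.07498313 = 0.04641 m

0.04641 m


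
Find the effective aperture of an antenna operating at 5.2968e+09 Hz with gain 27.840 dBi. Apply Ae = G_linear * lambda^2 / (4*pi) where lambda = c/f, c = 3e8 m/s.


lambda = c / f = 3.0000e+08 / 5.2968e+09 = 0.05663797 m
G_linear = 10^(27.840/10) = 608.1350
Ae = G_linear * lambda^2 / (4*pi) = 608.1350 * 0.05663797^2 / (4*pi) = 0.1552 m^2

0.1552 m^2


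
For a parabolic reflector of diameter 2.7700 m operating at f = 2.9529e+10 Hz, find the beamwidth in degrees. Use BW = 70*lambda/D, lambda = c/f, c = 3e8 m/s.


lambda = c / f = 3.0000e+08 / 2.9529e+10 = 0.01015950 m
BW = 70 * 0.01015950 / 2.7700 = 0.2567 deg

0.2567 deg


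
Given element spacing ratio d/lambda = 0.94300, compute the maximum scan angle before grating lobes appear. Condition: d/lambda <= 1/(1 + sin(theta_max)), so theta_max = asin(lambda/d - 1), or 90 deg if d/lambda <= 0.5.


lambda/d - 1 = 1/0.94300 - 1 = 0.06044539
theta_max = asin(0.06044539) = 3.465 deg

3.465 deg


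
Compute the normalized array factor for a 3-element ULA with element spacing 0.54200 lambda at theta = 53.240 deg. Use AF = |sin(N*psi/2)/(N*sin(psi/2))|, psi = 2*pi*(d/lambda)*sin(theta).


psi = 2*pi*0.54200*sin(53.240 deg) = 2.728303 rad
AF = |sin(3*2.728303/2) / (3*sin(2.728303/2))| = 0.2772

0.2772


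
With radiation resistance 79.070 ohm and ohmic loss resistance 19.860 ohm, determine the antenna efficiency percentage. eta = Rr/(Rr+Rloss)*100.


eta = 79.070 / (79.070 + 19.860) * 100 = 79.93%

79.93%


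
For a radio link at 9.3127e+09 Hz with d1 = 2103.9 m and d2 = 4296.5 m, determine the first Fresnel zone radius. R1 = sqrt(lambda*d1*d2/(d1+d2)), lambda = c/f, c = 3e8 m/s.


lambda = c / f = 3.0000e+08 / 9.3127e+09 = 0.03221407 m
R1 = sqrt(0.03221407 * 2103.9 * 4296.5 / (2103.9 + 4296.5)) = 6.745 m

6.745 m


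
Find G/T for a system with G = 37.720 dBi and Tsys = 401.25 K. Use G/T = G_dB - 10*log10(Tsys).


G/T = 37.720 - 10*log10(401.25) = 37.720 - 26.03415 = 11.69 dB/K

11.69 dB/K


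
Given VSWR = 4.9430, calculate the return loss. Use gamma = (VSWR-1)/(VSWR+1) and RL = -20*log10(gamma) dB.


gamma = (4.9430 - 1) / (4.9430 + 1) = 0.6634696
RL = -20 * log10(0.6634696) = 3.564 dB

3.564 dB


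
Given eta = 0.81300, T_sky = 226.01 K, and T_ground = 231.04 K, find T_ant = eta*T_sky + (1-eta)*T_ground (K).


T_ant = 0.81300 * 226.01 + (1 - 0.81300) * 231.04 = 227.0 K

227.0 K


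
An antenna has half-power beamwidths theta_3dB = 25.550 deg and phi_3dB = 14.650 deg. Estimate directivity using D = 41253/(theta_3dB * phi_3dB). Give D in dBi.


D_linear = 41253 / (25.550 * 14.650) = 110.2115
D_dBi = 10 * log10(110.2115) = 20.42 dBi

20.42 dBi


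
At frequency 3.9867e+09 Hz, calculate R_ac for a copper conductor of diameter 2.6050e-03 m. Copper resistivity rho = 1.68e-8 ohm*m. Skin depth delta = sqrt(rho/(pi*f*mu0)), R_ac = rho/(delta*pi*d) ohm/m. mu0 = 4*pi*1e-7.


delta = sqrt(1.68e-8 / (pi * 3.9867e+09 * 4*pi*1e-7)) = 1.033161e-06 m
R_ac = 1.68e-8 / (1.033161e-06 * pi * 2.6050e-03) = 1.987 ohm/m

1.987 ohm/m


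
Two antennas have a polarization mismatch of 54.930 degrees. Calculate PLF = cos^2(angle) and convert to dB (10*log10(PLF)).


PLF_linear = cos^2(54.930 deg) = 0.3301385
PLF_dB = 10 * log10(0.3301385) = -4.813 dB

-4.813 dB


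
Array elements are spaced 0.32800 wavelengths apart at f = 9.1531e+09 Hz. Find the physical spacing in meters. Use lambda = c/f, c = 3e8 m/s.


lambda = c / f = 3.0000e+08 / 9.1531e+09 = 0.03277578 m
d = 0.32800 * 0.03277578 = 0.01075 m

0.01075 m


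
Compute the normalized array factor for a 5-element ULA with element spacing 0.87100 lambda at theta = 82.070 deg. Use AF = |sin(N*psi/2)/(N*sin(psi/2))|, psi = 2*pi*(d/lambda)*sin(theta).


psi = 2*pi*0.87100*sin(82.070 deg) = 5.420321 rad
AF = |sin(5*5.420321/2) / (5*sin(5.420321/2))| = 0.3984

0.3984


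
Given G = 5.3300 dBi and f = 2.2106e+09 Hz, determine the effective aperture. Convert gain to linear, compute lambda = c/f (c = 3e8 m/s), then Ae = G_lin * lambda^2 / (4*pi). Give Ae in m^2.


lambda = c / f = 3.0000e+08 / 2.2106e+09 = 0.1357098 m
G_linear = 10^(5.3300/10) = 3.411929
Ae = G_linear * lambda^2 / (4*pi) = 3.411929 * 0.1357098^2 / (4*pi) = 5.000e-03 m^2

5.000e-03 m^2


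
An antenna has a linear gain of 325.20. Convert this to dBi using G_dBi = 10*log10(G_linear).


G_dBi = 10 * log10(325.20) = 25.12 dBi

25.12 dBi


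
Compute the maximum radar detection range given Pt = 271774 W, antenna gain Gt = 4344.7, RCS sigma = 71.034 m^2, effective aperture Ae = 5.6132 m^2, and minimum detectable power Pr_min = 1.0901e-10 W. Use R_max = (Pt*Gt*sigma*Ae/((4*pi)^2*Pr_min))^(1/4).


R^4 = 271774*4344.7*71.034*5.6132 / ((4*pi)^2 * 1.0901e-10) = 2.735007e+19
R_max = 2.735007e+19^0.25 = 72317 m

72317 m


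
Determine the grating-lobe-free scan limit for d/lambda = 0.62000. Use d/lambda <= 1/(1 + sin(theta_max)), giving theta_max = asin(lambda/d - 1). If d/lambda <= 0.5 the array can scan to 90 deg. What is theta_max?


lambda/d - 1 = 1/0.62000 - 1 = 0.6129032
theta_max = asin(0.6129032) = 37.80 deg

37.80 deg


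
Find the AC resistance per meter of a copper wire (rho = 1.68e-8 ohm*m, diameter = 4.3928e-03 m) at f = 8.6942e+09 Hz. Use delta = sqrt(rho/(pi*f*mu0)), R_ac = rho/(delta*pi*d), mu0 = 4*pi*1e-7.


delta = sqrt(1.68e-8 / (pi * 8.6942e+09 * 4*pi*1e-7)) = 6.996164e-07 m
R_ac = 1.68e-8 / (6.996164e-07 * pi * 4.3928e-03) = 1.740 ohm/m

1.740 ohm/m


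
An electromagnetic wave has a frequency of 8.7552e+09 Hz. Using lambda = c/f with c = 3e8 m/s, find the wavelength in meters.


lambda = c / f = 3.0000e+08 / 8.7552e+09 = 0.03427 m

0.03427 m


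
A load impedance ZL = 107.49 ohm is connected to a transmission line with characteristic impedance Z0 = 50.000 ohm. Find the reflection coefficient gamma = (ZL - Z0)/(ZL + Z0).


gamma = (107.49 - 50.000) / (107.49 + 50.000) = 0.3650

0.3650


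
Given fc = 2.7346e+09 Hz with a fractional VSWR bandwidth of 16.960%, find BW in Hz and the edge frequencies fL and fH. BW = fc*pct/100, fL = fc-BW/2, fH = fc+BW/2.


BW = 2.7346e+09 * 16.960/100 = 4.637882e+08 Hz
fL = 2.7346e+09 - 4.637882e+08/2 = 2.503e+09 Hz
fH = 2.7346e+09 + 4.637882e+08/2 = 2.966e+09 Hz

BW=4.638e+08 Hz, fL=2.503e+09 Hz, fH=2.966e+09 Hz


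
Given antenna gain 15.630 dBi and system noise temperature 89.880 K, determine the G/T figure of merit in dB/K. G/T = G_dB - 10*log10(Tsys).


G/T = 15.630 - 10*log10(89.880) = 15.630 - 19.53663 = -3.907 dB/K

-3.907 dB/K


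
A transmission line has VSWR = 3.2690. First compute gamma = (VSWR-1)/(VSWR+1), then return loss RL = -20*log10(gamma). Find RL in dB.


gamma = (3.2690 - 1) / (3.2690 + 1) = 0.5315062
RL = -20 * log10(0.5315062) = 5.490 dB

5.490 dB


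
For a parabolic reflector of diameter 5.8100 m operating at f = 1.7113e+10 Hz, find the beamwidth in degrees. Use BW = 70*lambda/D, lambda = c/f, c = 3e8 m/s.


lambda = c / f = 3.0000e+08 / 1.7113e+10 = 0.01753053 m
BW = 70 * 0.01753053 / 5.8100 = 0.2112 deg

0.2112 deg


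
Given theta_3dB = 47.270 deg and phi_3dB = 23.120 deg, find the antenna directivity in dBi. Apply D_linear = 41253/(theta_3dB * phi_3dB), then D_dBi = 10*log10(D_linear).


D_linear = 41253 / (47.270 * 23.120) = 37.74697
D_dBi = 10 * log10(37.74697) = 15.77 dBi

15.77 dBi


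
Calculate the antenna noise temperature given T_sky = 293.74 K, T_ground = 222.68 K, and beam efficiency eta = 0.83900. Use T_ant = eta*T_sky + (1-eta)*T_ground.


T_ant = 0.83900 * 293.74 + (1 - 0.83900) * 222.68 = 282.3 K

282.3 K


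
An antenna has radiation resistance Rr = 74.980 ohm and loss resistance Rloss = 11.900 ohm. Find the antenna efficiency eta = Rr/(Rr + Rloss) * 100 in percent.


eta = 74.980 / (74.980 + 11.900) * 100 = 86.30%

86.30%


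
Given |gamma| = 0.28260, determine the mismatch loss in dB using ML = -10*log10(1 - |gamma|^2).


ML = -10 * log10(1 - 0.28260^2) = -10 * log10(0.92013724) = 0.3615 dB

0.3615 dB


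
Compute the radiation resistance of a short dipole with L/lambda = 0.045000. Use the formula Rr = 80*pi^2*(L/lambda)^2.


Rr = 80 * pi^2 * (0.045000)^2 = 80 * 9.869604 * 2.025000e-03 = 1.599 ohm

1.599 ohm


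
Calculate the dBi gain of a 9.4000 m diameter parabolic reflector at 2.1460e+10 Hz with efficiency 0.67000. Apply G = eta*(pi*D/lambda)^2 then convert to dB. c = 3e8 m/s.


lambda = c / f = 3.0000e+08 / 2.1460e+10 = 0.01397950 m
G_linear = 0.67000 * (pi * 9.4000 / 0.01397950)^2 = 2.989833e+06
G_dBi = 10 * log10(2.989833e+06) = 64.76 dBi

64.76 dBi


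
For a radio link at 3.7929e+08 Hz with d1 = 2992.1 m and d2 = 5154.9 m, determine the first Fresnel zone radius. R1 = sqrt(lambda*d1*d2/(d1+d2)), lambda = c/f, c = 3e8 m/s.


lambda = c / f = 3.0000e+08 / 3.7929e+08 = 0.7909515 m
R1 = sqrt(0.7909515 * 2992.1 * 5154.9 / (2992.1 + 5154.9)) = 38.70 m

38.70 m


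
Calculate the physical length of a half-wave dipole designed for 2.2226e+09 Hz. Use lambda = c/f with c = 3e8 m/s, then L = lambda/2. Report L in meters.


lambda = c / f = 3.0000e+08 / 2.2226e+09 = 0.1349771 m
L = lambda / 2 = 0.1349771 / 2 = 0.06749 m

0.06749 m


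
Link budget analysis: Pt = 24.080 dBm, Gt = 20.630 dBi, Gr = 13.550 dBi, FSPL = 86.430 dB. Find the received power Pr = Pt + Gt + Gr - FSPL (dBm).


Pr = 24.080 + 20.630 + 13.550 - 86.430 = -28.17 dBm

-28.17 dBm


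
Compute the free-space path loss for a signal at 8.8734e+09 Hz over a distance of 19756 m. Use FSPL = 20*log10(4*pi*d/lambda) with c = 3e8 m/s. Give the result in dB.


lambda = c / f = 3.0000e+08 / 8.8734e+09 = 0.03380891 m
FSPL = 20 * log10(4*pi*19756/0.03380891) = 137.3 dB

137.3 dB


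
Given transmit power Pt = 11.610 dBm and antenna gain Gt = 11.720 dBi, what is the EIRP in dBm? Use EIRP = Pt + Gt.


EIRP = Pt + Gt = 11.610 + 11.720 = 23.33 dBm

23.33 dBm


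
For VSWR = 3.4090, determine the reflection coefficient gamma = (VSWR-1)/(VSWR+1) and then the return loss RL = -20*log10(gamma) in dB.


gamma = (3.4090 - 1) / (3.4090 + 1) = 0.5463824
RL = -20 * log10(0.5463824) = 5.250 dB

5.250 dB


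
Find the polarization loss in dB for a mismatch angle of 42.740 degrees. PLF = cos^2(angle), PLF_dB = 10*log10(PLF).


PLF_linear = cos^2(42.740 deg) = 0.5394035
PLF_dB = 10 * log10(0.5394035) = -2.681 dB

-2.681 dB


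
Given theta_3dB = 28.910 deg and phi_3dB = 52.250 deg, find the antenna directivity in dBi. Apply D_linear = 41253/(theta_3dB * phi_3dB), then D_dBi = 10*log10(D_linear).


D_linear = 41253 / (28.910 * 52.250) = 27.30997
D_dBi = 10 * log10(27.30997) = 14.36 dBi

14.36 dBi


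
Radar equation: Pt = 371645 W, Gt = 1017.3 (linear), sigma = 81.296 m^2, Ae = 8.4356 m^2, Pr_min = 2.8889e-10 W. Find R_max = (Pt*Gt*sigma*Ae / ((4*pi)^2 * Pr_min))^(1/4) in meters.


R^4 = 371645*1017.3*81.296*8.4356 / ((4*pi)^2 * 2.8889e-10) = 5.683427e+18
R_max = 5.683427e+18^0.25 = 48826 m

48826 m


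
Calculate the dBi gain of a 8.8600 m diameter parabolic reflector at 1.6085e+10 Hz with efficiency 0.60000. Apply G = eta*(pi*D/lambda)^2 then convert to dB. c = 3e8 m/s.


lambda = c / f = 3.0000e+08 / 1.6085e+10 = 0.01865092 m
G_linear = 0.60000 * (pi * 8.8600 / 0.01865092)^2 = 1.336343e+06
G_dBi = 10 * log10(1.336343e+06) = 61.26 dBi

61.26 dBi


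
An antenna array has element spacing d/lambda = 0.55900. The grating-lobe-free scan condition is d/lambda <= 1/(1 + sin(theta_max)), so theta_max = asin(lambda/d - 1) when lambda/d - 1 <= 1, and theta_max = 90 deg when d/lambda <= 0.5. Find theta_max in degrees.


lambda/d - 1 = 1/0.55900 - 1 = 0.7889088
theta_max = asin(0.7889088) = 52.08 deg

52.08 deg


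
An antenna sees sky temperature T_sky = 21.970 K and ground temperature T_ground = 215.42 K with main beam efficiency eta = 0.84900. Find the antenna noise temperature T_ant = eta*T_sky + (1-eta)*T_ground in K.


T_ant = 0.84900 * 21.970 + (1 - 0.84900) * 215.42 = 51.18 K

51.18 K


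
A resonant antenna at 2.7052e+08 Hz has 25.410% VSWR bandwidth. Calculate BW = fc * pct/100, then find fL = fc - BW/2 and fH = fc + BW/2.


BW = 2.7052e+08 * 25.410/100 = 6.873913e+07 Hz
fL = 2.7052e+08 - 6.873913e+07/2 = 2.362e+08 Hz
fH = 2.7052e+08 + 6.873913e+07/2 = 3.049e+08 Hz

BW=6.874e+07 Hz, fL=2.362e+08 Hz, fH=3.049e+08 Hz


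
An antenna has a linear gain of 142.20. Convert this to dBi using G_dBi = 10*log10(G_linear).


G_dBi = 10 * log10(142.20) = 21.53 dBi

21.53 dBi


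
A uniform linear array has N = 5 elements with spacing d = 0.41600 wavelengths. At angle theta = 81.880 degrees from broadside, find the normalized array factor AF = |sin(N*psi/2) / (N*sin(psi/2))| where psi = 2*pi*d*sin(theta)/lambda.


psi = 2*pi*0.41600*sin(81.880 deg) = 2.587600 rad
AF = |sin(5*2.587600/2) / (5*sin(2.587600/2))| = 0.03841

0.03841


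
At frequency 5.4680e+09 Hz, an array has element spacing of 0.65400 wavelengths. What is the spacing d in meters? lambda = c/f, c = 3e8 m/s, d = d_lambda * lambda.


lambda = c / f = 3.0000e+08 / 5.4680e+09 = 0.05486467 m
d = 0.65400 * 0.05486467 = 0.03588 m

0.03588 m


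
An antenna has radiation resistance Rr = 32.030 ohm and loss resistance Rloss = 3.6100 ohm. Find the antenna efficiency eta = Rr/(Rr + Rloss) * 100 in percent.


eta = 32.030 / (32.030 + 3.6100) * 100 = 89.87%

89.87%


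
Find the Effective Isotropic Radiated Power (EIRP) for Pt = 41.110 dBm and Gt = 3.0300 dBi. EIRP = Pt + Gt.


EIRP = Pt + Gt = 41.110 + 3.0300 = 44.14 dBm

44.14 dBm


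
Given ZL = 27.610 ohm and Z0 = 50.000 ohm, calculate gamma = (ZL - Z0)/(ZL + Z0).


gamma = (27.610 - 50.000) / (27.610 + 50.000) = -0.2885

-0.2885


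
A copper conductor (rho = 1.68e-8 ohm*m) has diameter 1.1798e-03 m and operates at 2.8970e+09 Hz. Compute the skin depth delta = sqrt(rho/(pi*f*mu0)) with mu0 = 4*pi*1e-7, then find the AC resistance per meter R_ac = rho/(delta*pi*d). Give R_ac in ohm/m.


delta = sqrt(1.68e-8 / (pi * 2.8970e+09 * 4*pi*1e-7)) = 1.211994e-06 m
R_ac = 1.68e-8 / (1.211994e-06 * pi * 1.1798e-03) = 3.740 ohm/m

3.740 ohm/m
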